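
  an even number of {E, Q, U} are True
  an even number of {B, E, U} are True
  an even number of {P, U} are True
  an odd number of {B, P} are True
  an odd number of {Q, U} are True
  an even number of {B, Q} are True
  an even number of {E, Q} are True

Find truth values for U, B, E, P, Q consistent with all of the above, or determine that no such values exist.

U = False, B = True, E = True, P = False, Q = True

{E, Q, U}: 2 true → even ✓
{B, E, U}: 2 true → even ✓
{P, U}: 0 true → even ✓
{B, P}: 1 true → odd ✓
{Q, U}: 1 true → odd ✓
{B, Q}: 2 true → even ✓
{E, Q}: 2 true → even ✓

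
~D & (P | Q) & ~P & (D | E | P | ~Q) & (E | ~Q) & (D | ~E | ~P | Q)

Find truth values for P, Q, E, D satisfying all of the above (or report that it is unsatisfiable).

P = False; Q = True; E = True; D = False

Unit clause (~D) forces D = False.
Unit clause (~P) forces P = False.
In (P | Q) only Q is left, so Q = True.
In (D | E | P | ~Q) only E is left, so E = True.
Check each clause:
  (~D): ~D holds.
  (P | Q): Q holds.
  (~P): ~P holds.
  (D | E | P | ~Q): E holds.
  (E | ~Q): E holds.
  (D | ~E | ~P | Q): ~P holds.
All clauses satisfied.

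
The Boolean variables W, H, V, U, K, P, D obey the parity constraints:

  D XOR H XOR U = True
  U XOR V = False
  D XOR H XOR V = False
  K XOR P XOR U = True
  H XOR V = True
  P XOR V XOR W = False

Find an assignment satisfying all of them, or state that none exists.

Adding constraints 1, 2, 3 mod 2: every variable appears an even number of times on the left, so the left side is 0.
But the right sides sum to 1 (mod 2). 0 ≠ 1 — the system is inconsistent.

Unsatisfiable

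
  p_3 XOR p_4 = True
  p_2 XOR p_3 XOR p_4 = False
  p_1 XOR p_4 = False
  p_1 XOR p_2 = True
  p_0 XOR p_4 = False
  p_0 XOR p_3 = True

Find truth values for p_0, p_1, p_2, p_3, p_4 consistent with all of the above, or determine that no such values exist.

p_0=F, p_1=F, p_2=T, p_3=T, p_4=F

p_3 XOR p_4 = T XOR F = True ✓
p_2 XOR p_3 XOR p_4 = T XOR T XOR F = False ✓
p_1 XOR p_4 = F XOR F = False ✓
p_1 XOR p_2 = F XOR T = True ✓
p_0 XOR p_4 = F XOR F = False ✓
p_0 XOR p_3 = F XOR T = True ✓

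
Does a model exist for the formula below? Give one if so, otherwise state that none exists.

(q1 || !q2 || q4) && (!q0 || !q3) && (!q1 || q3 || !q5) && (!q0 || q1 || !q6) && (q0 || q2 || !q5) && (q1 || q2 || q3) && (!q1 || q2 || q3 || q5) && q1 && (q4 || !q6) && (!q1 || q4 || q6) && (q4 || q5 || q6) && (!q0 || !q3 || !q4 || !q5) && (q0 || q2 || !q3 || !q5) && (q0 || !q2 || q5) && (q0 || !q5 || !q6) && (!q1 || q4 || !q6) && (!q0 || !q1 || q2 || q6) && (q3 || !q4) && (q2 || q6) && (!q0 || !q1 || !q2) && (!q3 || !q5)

q0 = False, q1 = True, q2 = False, q3 = True, q4 = True, q5 = False, q6 = True

Unit clause (q1) forces q1 = True.
Set q0 = False.
Try q2 = True:
  (q0 || !q2 || q5) forces q5 = True.
  (!q1 || q3 || !q5) forces q3 = True.
  clause (!q3 || !q5) is falsified — backtrack.
So q2 = False.
  then (q0 || q2 || !q5) forces q5 = False.
  then (!q1 || q2 || q3 || q5) forces q3 = True.
  then (q2 || q6) forces q6 = True.
  then (q4 || !q6) forces q4 = True.
All clauses satisfied.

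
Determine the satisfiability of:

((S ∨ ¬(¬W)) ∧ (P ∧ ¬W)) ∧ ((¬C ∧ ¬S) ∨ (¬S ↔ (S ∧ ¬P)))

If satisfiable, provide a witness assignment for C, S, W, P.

C: True, S: True, W: False, P: True

  (S ∨ ¬(¬W)) ∧ (P ∧ ¬W) = True
    S ∨ ¬(¬W) = True
      ¬(¬W) = False
        ¬W = True
    P ∧ ¬W = True
      ¬W = True
  (¬C ∧ ¬S) ∨ (¬S ↔ (S ∧ ¬P)) = True
    ¬C ∧ ¬S = False
      ¬C = False
      ¬S = False
    ¬S ↔ (S ∧ ¬P) = True
      ¬S = False
      S ∧ ¬P = False
        ¬P = False
Both conjuncts True, so the formula holds.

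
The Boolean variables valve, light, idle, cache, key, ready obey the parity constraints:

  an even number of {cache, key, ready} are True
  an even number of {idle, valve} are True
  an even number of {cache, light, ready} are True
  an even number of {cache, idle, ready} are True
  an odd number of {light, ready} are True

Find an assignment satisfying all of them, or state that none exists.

valve = False; light = False; idle = False; cache = True; key = False; ready = True

{cache, key, ready}: 2 true → even ✓
{idle, valve}: 0 true → even ✓
{cache, light, ready}: 2 true → even ✓
{cache, idle, ready}: 2 true → even ✓
{light, ready}: 1 true → odd ✓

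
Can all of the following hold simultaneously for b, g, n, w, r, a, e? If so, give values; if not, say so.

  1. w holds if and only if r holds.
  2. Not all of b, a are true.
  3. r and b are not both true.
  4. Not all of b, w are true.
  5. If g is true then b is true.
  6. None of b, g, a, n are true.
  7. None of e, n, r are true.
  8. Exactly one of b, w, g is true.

The formula is unsatisfiable.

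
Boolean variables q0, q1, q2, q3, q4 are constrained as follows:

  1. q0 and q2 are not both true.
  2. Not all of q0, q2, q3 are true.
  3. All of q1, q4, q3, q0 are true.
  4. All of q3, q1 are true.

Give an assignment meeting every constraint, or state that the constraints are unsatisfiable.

q0 = True, q1 = True, q2 = False, q3 = True, q4 = True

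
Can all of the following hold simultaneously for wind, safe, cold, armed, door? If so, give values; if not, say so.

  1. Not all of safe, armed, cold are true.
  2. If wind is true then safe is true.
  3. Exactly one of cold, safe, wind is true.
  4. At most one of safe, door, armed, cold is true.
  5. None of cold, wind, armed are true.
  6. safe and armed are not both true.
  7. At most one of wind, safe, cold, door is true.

wind = False, safe = True, cold = False, armed = False, door = False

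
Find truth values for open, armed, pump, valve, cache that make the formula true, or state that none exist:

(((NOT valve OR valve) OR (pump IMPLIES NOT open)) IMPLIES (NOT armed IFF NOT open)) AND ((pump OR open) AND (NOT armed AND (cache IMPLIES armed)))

open=F, armed=F, pump=T, valve=T, cache=F

  ((NOT valve OR valve) OR (pump IMPLIES NOT open)) IMPLIES (NOT armed IFF NOT open) = True
    (NOT valve OR valve) OR (pump IMPLIES NOT open) = True
      NOT valve OR valve = True
        NOT valve = False
      pump IMPLIES NOT open = True
        NOT open = True
    NOT armed IFF NOT open = True
      NOT armed = True
      NOT open = True
  (pump OR open) AND (NOT armed AND (cache IMPLIES armed)) = True
    pump OR open = True
    NOT armed AND (cache IMPLIES armed) = True
      NOT armed = True
      cache IMPLIES armed = True
Both conjuncts True, so the formula holds.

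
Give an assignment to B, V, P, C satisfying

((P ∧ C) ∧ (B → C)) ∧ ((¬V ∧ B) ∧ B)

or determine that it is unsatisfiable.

B = True, V = False, P = True, C = True

  (P ∧ C) ∧ (B → C) = True
    P ∧ C = True
    B → C = True
  (¬V ∧ B) ∧ B = True
    ¬V ∧ B = True
      ¬V = True
Both conjuncts True, so the formula holds.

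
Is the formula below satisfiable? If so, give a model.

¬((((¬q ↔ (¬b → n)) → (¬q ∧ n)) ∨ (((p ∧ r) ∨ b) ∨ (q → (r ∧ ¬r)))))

r: True, p: False, n: False, q: True, b: False

  ¬((((¬q ↔ (¬b → n)) → (¬q ∧ n)) ∨ (((p ∧ r) ∨ b) ∨ (q → (r ∧ ¬r))))) = True
    ((¬q ↔ (¬b → n)) → (¬q ∧ n)) ∨ (((p ∧ r) ∨ b) ∨ (q → (r ∧ ¬r))) = False
      (¬q ↔ (¬b → n)) → (¬q ∧ n) = False
        ¬q ↔ (¬b → n) = True
          ¬q = False
          ¬b → n = False
            ¬b = True
        ¬q ∧ n = False
          ¬q = False
      ((p ∧ r) ∨ b) ∨ (q → (r ∧ ¬r)) = False
        (p ∧ r) ∨ b = False
          p ∧ r = False
        q → (r ∧ ¬r) = False
          r ∧ ¬r = False
            ¬r = False
The formula evaluates to True.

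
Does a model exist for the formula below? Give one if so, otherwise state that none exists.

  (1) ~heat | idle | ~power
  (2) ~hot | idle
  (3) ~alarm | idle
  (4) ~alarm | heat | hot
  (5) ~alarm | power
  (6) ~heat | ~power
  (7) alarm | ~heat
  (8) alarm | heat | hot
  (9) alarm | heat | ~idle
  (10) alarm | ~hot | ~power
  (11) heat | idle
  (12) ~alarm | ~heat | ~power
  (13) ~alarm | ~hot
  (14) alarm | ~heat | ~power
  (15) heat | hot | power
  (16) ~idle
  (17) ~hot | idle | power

Case heat = True:
  (~heat | ~power) forces power = False.
  (~alarm | power) forces alarm = False.
  Clause (alarm | ~heat) is falsified — contradiction.
Case heat = False:
  (heat | idle) forces idle = True.
  Clause (~idle) is falsified — contradiction.
Both cases fail, so the formula is unsatisfiable.

No satisfying assignment exists.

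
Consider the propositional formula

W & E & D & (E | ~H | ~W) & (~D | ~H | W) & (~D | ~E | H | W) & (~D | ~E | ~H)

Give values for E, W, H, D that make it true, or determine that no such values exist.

E = True, W = True, H = False, D = True

Unit clause (W) forces W = True.
Unit clause (E) forces E = True.
Unit clause (D) forces D = True.
In (~D | ~E | ~H) only ~H is left, so H = False.
Check each clause:
  (W): W holds.
  (E): E holds.
  (D): D holds.
  (E | ~H | ~W): E holds.
  (~D | ~H | W): ~H holds.
  (~D | ~E | H | W): W holds.
  (~D | ~E | ~H): ~H holds.
All clauses satisfied.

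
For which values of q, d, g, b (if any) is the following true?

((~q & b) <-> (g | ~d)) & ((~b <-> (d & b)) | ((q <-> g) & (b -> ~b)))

q=F, d=F, g=F, b=T

  (~q & b) <-> (g | ~d) = True
    ~q & b = True
      ~q = True
    g | ~d = True
      ~d = True
  (~b <-> (d & b)) | ((q <-> g) & (b -> ~b)) = True
    ~b <-> (d & b) = True
      ~b = False
      d & b = False
    (q <-> g) & (b -> ~b) = False
      q <-> g = True
      b -> ~b = False
        ~b = False
Both conjuncts True, so the formula holds.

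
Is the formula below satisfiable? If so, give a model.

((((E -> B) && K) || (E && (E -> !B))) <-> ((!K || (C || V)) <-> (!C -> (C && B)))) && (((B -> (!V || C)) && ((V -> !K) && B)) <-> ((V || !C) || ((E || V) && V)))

E=T; V=F; B=T; K=T; C=F

  (((E -> B) && K) || (E && (E -> !B))) <-> ((!K || (C || V)) <-> (!C -> (C && B))) = True
    ((E -> B) && K) || (E && (E -> !B)) = True
      (E -> B) && K = True
        E -> B = True
      E && (E -> !B) = False
        E -> !B = False
          !B = False
    (!K || (C || V)) <-> (!C -> (C && B)) = True
      !K || (C || V) = False
        !K = False
        C || V = False
      !C -> (C && B) = False
        !C = True
        C && B = False
  ((B -> (!V || C)) && ((V -> !K) && B)) <-> ((V || !C) || ((E || V) && V)) = True
    (B -> (!V || C)) && ((V -> !K) && B) = True
      B -> (!V || C) = True
        !V || C = True
          !V = True
      (V -> !K) && B = True
        V -> !K = True
          !K = False
    (V || !C) || ((E || V) && V) = True
      V || !C = True
        !C = True
      (E || V) && V = False
        E || V = True
Both conjuncts True, so the formula holds.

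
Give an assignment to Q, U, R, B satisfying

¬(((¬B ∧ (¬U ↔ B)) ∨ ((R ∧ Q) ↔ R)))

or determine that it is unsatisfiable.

Q=F, U=F, R=T, B=T

  ¬(((¬B ∧ (¬U ↔ B)) ∨ ((R ∧ Q) ↔ R))) = True
    (¬B ∧ (¬U ↔ B)) ∨ ((R ∧ Q) ↔ R) = False
      ¬B ∧ (¬U ↔ B) = False
        ¬B = False
        ¬U ↔ B = True
          ¬U = True
      (R ∧ Q) ↔ R = False
        R ∧ Q = False
The formula evaluates to True.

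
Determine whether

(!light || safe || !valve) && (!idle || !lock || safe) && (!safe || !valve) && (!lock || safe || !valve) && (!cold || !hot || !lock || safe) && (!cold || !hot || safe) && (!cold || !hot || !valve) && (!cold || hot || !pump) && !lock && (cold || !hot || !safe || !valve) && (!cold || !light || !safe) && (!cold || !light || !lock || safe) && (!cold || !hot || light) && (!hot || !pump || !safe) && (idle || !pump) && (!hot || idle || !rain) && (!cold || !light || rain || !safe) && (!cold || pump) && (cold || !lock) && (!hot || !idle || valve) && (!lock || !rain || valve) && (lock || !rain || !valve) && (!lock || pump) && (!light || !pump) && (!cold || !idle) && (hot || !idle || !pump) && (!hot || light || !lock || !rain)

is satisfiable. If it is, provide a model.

Unit clause (!lock) forces lock = False.
Set rain = False.
Set light = False.
Set pump = False.
  then (!cold || pump) forces cold = False.
Set valve = False.
Set hot = False.
Set safe = True.
Set idle = True.
All clauses satisfied.

rain: False, light: False, lock: False, pump: False, valve: False, cold: False, hot: False, safe: True, idle: True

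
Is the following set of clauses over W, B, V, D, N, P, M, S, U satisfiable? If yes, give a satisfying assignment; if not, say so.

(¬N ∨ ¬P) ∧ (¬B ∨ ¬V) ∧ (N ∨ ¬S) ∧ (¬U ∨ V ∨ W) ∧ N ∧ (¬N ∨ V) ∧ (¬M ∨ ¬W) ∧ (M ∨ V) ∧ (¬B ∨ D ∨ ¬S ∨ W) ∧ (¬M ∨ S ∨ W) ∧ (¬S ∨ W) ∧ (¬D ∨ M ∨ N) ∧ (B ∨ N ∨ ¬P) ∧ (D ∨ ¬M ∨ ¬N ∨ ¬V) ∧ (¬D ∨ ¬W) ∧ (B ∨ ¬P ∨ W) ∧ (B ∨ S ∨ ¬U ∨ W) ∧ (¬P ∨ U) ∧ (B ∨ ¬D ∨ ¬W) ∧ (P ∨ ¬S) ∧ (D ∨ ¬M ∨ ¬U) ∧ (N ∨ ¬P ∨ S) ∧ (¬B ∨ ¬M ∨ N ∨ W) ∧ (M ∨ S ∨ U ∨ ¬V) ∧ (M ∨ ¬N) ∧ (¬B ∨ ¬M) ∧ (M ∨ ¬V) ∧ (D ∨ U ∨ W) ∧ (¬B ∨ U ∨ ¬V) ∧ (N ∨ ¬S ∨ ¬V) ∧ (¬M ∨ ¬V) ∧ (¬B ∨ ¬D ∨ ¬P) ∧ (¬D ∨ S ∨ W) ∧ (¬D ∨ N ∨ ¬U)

UNSATISFIABLE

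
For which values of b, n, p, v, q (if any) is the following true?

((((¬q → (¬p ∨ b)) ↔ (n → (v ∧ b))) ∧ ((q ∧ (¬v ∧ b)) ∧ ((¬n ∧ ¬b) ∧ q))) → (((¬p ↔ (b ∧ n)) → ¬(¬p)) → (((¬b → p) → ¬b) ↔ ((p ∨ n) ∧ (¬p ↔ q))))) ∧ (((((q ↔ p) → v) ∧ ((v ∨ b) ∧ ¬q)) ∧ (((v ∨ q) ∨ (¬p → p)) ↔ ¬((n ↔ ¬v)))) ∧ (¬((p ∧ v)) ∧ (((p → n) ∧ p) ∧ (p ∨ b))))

Case q = True: the conjunct ¬q is False.
Case q = False: the formula simplifies to (((¬p → v) ∧ (v ∨ b)) ∧ ((v ∨ (¬p → p)) ↔ ¬((n ↔ ¬v)))) ∧ (¬((p ∧ v)) ∧ (((p → n) ∧ p) ∧ (p ∨ b))).
  p = True: simplifies to ((v ∨ b) ∧ ¬((n ↔ ¬v))) ∧ (¬v ∧ n).
    v = True: the conjunct ¬v is False.
    v = False: simplifies to (b ∧ ¬n) ∧ n.
      n = True: the conjunct ¬n is False.
      n = False: the conjunct n is False.
  p = False: the conjunct p is False.
Both cases fail — unsatisfiable.

Unsatisfiable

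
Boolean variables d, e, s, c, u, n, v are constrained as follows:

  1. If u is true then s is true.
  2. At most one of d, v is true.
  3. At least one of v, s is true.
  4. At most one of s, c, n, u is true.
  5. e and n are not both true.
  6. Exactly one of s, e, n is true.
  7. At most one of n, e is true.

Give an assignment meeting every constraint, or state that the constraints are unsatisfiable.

d = False, e = False, s = True, c = False, u = False, n = False, v = False

  (1) u=F ⇒ s: vacuous ✓
  (2) {d, v}: 0 true — at most one ✓
  (3) {v, s}: 1 true — at least one ✓
  (4) {s, c, n, u}: 1 true — at most one ✓
  (5) e=F, n=F — not both ✓
  (6) {s, e, n}: 1 true — exactly one ✓
  (7) {n, e}: 0 true — at most one ✓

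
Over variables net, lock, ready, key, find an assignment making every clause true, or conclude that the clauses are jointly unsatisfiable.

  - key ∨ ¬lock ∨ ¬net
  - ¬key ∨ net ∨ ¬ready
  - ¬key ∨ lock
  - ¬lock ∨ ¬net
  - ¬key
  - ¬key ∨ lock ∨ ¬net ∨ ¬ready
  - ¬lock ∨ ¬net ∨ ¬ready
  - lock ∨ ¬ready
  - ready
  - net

The formula is unsatisfiable.

Case net = True:
  (¬lock ∨ ¬net) forces lock = False.
  (¬key ∨ lock) forces key = False.
  (lock ∨ ¬ready) forces ready = False.
  Clause (ready) is falsified — contradiction.
Case net = False:
  Clause (net) is falsified — contradiction.
Both cases fail, so the formula is unsatisfiable.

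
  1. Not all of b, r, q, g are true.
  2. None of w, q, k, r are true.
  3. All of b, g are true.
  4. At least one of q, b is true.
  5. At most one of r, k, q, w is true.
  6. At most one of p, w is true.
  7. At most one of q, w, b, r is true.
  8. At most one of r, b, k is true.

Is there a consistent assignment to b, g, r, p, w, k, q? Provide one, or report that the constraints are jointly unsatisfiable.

b = True; g = True; r = False; p = False; w = False; k = False; q = False

  (1) {b, r, q, g}: 2/4 true — not all ✓
  (2) {w, q, k, r}: 0 true — none ✓
  (3) {b, g}: all 2 true ✓
  (4) {q, b}: 1 true — at least one ✓
  (5) {r, k, q, w}: 0 true — at most one ✓
  (6) {p, w}: 0 true — at most one ✓
  (7) {q, w, b, r}: 1 true — at most one ✓
  (8) {r, b, k}: 1 true — at most one ✓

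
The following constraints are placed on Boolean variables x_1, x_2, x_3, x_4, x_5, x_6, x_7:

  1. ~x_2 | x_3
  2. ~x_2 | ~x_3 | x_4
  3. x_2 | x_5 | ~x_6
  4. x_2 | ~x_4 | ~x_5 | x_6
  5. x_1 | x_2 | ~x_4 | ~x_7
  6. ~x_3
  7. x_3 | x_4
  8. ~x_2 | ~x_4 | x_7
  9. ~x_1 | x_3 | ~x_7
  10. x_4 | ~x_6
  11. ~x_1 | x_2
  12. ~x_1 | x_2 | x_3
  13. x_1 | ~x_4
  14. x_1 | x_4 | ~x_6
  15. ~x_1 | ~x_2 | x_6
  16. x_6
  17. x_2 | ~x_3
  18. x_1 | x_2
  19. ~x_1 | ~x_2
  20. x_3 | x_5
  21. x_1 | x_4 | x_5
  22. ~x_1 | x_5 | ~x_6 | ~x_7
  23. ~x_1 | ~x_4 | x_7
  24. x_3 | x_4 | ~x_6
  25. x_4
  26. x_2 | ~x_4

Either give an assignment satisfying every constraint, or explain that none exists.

No satisfying assignment exists.

Case x_3 = True:
  Clause (~x_3) is falsified — contradiction.
Case x_3 = False:
  (~x_2 | x_3) forces x_2 = False.
  (x_3 | x_4) forces x_4 = True.
  Clause (x_2 | ~x_4) is falsified — contradiction.
Both cases fail, so the formula is unsatisfiable.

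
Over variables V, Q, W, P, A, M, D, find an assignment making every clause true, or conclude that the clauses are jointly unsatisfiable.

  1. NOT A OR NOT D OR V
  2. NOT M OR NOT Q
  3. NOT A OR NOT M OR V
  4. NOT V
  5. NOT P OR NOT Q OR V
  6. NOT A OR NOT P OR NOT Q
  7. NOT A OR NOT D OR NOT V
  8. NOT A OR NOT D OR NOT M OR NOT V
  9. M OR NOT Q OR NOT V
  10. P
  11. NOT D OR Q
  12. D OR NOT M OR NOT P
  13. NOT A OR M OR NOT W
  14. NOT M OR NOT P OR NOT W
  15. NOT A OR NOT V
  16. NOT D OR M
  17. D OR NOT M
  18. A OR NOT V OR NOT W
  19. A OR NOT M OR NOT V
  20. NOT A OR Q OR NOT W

Unit clause (NOT V) forces V = False.
Unit clause (P) forces P = True.
In (NOT P OR NOT Q OR V) only NOT Q is left, so Q = False.
In (NOT D OR Q) only NOT D is left, so D = False.
In (D OR NOT M OR NOT P) only NOT M is left, so M = False.
Set W = False.
Set A = False.
All clauses satisfied.

V: False, Q: False, W: False, P: True, A: False, M: False, D: False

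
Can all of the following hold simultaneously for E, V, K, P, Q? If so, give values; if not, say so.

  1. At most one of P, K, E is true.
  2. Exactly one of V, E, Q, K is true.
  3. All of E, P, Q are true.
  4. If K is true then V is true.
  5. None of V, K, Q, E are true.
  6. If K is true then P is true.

No satisfying assignment exists.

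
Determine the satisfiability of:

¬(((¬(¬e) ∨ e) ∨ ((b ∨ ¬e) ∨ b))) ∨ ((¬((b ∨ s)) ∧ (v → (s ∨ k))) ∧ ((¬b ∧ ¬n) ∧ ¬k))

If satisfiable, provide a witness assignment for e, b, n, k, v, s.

e = True; b = False; n = False; k = False; v = False; s = False

  ¬(((¬(¬e) ∨ e) ∨ ((b ∨ ¬e) ∨ b))) ∨ ((¬((b ∨ s)) ∧ (v → (s ∨ k))) ∧ ((¬b ∧ ¬n) ∧ ¬k)) = True
    ¬(((¬(¬e) ∨ e) ∨ ((b ∨ ¬e) ∨ b))) = False
      (¬(¬e) ∨ e) ∨ ((b ∨ ¬e) ∨ b) = True
        ¬(¬e) ∨ e = True
          ¬(¬e) = True
            ¬e = False
        (b ∨ ¬e) ∨ b = False
          b ∨ ¬e = False
            ¬e = False
    (¬((b ∨ s)) ∧ (v → (s ∨ k))) ∧ ((¬b ∧ ¬n) ∧ ¬k) = True
      ¬((b ∨ s)) ∧ (v → (s ∨ k)) = True
        ¬((b ∨ s)) = True
          b ∨ s = False
        v → (s ∨ k) = True
          s ∨ k = False
      (¬b ∧ ¬n) ∧ ¬k = True
        ¬b ∧ ¬n = True
          ¬b = True
          ¬n = True
        ¬k = True
The formula evaluates to True.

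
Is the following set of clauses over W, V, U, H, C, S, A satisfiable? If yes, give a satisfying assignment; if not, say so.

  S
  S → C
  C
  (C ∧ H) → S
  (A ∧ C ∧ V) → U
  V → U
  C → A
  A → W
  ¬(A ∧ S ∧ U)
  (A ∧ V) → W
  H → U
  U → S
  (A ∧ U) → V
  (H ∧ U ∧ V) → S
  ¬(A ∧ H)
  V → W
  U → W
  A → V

Case C = True:
  (S) forces S = True.
  (A ∨ ¬C) forces A = True.
  (¬A ∨ ¬S ∨ ¬U) forces U = False.
  (U ∨ ¬V) forces V = False.
  Clause (¬A ∨ V) is falsified — contradiction.
Case C = False:
  Clause (C) is falsified — contradiction.
Both cases fail, so the formula is unsatisfiable.

The formula is unsatisfiable.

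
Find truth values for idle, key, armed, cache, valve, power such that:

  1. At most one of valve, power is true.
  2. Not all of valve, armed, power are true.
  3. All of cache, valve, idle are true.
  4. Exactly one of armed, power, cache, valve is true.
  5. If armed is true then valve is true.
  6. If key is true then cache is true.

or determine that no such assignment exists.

No satisfying assignment exists.

Case cache = True:
  (3) forces valve = True.
  Constraint (4) is violated (cache=T, valve=T) — contradiction.
Case cache = False:
  Constraint (3) is violated (cache=F) — contradiction.
Both cases fail — unsatisfiable.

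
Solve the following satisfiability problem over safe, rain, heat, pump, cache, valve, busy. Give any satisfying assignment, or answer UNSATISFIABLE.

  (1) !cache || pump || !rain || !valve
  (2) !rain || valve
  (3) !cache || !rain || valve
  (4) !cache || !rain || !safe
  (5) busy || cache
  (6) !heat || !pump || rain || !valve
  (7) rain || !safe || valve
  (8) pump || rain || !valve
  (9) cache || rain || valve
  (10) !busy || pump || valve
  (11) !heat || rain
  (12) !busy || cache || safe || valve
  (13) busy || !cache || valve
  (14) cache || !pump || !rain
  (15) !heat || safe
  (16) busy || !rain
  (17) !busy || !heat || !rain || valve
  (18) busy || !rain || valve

Set safe = False.
  then (!heat || safe) forces heat = False.
Set rain = False.
Try pump = False:
  (pump || rain || !valve) forces valve = False.
  (cache || rain || valve) forces cache = True.
  (!busy || pump || valve) forces busy = False.
  clause (busy || !cache || valve) is falsified — backtrack.
So pump = True.
Set cache = False.
  then (busy || cache) forces busy = True.
  then (cache || rain || valve) forces valve = True.
All clauses satisfied.

safe: False, rain: False, heat: False, pump: True, cache: False, valve: True, busy: True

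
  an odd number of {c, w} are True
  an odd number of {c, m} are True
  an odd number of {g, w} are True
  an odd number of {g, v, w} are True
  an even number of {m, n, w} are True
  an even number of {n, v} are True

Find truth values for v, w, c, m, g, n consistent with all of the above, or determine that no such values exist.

v: False, w: True, c: False, m: True, g: False, n: False

{c, w}: 1 true → odd ✓
{c, m}: 1 true → odd ✓
{g, w}: 1 true → odd ✓
{g, v, w}: 1 true → odd ✓
{m, n, w}: 2 true → even ✓
{n, v}: 0 true → even ✓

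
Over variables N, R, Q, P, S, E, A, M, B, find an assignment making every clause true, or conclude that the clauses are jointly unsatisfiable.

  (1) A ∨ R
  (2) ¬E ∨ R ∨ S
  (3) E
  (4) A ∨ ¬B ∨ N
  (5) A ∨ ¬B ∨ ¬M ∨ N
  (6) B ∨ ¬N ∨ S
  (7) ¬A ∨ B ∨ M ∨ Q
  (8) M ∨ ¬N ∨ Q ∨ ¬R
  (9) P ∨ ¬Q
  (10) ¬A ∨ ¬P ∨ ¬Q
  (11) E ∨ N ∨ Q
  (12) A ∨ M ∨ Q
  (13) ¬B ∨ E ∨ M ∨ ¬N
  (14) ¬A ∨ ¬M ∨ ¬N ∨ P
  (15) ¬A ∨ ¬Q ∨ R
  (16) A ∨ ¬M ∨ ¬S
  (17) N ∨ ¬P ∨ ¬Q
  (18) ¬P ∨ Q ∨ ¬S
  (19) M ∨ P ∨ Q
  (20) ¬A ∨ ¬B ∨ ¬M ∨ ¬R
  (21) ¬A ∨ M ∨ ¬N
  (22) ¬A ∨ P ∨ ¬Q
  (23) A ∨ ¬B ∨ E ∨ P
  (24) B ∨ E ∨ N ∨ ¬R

N = True; R = True; Q = False; P = False; S = False; E = True; A = False; M = True; B = True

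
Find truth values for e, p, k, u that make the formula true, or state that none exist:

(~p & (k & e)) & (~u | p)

e = True, p = False, k = True, u = False

  ~p & (k & e) = True
    ~p = True
    k & e = True
  ~u | p = True
    ~u = True
Both conjuncts True, so the formula holds.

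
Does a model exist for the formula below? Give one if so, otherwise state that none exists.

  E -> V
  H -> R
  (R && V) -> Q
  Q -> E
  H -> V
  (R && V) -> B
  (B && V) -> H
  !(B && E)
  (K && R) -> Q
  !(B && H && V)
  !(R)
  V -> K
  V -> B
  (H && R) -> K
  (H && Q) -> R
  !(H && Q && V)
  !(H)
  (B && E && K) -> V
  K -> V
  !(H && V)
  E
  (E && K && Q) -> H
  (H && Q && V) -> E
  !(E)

Case E = True:
  Clause (!E) is falsified — contradiction.
Case E = False:
  Clause (E) is falsified — contradiction.
Both cases fail, so the formula is unsatisfiable.

No satisfying assignment exists.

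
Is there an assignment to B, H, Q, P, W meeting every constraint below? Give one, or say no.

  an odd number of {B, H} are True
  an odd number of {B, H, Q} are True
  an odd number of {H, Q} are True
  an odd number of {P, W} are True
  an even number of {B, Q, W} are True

B = False; H = True; Q = False; P = True; W = False

{B, H}: 1 true → odd ✓
{B, H, Q}: 1 true → odd ✓
{H, Q}: 1 true → odd ✓
{P, W}: 1 true → odd ✓
{B, Q, W}: 0 true → even ✓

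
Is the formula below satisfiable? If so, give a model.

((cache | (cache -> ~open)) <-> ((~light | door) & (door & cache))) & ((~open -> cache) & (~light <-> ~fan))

cache = True, fan = False, light = False, door = True, open = True

  (cache | (cache -> ~open)) <-> ((~light | door) & (door & cache)) = True
    cache | (cache -> ~open) = True
      cache -> ~open = False
        ~open = False
    (~light | door) & (door & cache) = True
      ~light | door = True
        ~light = True
      door & cache = True
  (~open -> cache) & (~light <-> ~fan) = True
    ~open -> cache = True
      ~open = False
    ~light <-> ~fan = True
      ~light = True
      ~fan = True
Both conjuncts True, so the formula holds.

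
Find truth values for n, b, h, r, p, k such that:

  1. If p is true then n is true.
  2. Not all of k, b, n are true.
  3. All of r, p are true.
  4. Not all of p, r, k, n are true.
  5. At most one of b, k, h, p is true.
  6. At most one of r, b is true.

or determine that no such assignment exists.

n: True, b: False, h: False, r: True, p: True, k: False

  (1) p=T ⇒ n: T ✓
  (2) {k, b, n}: 1/3 true — not all ✓
  (3) {r, p}: all 2 true ✓
  (4) {p, r, k, n}: 3/4 true — not all ✓
  (5) {b, k, h, p}: 1 true — at most one ✓
  (6) {r, b}: 1 true — at most one ✓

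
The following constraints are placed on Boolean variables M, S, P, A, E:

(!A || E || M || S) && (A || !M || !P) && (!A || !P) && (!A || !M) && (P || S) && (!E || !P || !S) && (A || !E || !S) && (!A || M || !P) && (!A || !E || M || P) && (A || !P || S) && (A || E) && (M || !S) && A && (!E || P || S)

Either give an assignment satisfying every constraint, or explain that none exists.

Case A = True:
  (!A || !P) forces P = False.
  (!A || !M) forces M = False.
  (P || S) forces S = True.
  Clause (M || !S) is falsified — contradiction.
Case A = False:
  Clause (A) is falsified — contradiction.
Both cases fail, so the formula is unsatisfiable.

Unsatisfiable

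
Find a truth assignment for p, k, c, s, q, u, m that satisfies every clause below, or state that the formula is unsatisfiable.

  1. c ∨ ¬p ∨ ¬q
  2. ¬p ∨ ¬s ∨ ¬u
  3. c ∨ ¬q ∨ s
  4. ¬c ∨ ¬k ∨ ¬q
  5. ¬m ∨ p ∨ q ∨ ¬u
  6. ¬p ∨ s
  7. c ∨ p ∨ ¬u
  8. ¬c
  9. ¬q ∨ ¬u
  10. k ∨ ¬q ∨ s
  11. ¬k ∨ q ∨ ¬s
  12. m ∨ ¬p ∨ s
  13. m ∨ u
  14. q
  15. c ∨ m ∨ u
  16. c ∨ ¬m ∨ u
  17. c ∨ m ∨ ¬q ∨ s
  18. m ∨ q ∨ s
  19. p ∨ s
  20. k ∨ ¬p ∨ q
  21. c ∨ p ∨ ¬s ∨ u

The formula is unsatisfiable.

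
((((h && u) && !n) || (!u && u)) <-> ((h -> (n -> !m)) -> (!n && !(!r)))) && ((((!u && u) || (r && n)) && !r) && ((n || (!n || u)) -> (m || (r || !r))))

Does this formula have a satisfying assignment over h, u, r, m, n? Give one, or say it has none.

Unsatisfiable — no assignment works.

Case r = True: the conjunct !r is False.
Case r = False: the formula simplifies to ((((h && u) && !n) || (!u && u)) <-> !((h -> (n -> !m)))) && (!u && u).
  u = True: the conjunct !u is False.
  u = False: the conjunct u is False.
Both cases fail — unsatisfiable.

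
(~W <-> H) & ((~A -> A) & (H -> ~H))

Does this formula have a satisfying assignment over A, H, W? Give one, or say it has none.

A: True, H: False, W: True

  ~W <-> H = True
    ~W = False
  (~A -> A) & (H -> ~H) = True
    ~A -> A = True
      ~A = False
    H -> ~H = True
      ~H = True
Both conjuncts True, so the formula holds.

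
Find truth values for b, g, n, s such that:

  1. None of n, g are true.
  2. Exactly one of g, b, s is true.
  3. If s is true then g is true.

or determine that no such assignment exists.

b=T, g=F, n=F, s=F

  (1) {n, g}: 0 true — none ✓
  (2) {g, b, s}: 1 true — exactly one ✓
  (3) s=F ⇒ g: vacuous ✓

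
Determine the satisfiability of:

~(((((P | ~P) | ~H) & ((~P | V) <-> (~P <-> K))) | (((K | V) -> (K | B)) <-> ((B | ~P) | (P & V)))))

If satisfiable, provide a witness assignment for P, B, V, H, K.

P=F; B=F; V=T; H=F; K=F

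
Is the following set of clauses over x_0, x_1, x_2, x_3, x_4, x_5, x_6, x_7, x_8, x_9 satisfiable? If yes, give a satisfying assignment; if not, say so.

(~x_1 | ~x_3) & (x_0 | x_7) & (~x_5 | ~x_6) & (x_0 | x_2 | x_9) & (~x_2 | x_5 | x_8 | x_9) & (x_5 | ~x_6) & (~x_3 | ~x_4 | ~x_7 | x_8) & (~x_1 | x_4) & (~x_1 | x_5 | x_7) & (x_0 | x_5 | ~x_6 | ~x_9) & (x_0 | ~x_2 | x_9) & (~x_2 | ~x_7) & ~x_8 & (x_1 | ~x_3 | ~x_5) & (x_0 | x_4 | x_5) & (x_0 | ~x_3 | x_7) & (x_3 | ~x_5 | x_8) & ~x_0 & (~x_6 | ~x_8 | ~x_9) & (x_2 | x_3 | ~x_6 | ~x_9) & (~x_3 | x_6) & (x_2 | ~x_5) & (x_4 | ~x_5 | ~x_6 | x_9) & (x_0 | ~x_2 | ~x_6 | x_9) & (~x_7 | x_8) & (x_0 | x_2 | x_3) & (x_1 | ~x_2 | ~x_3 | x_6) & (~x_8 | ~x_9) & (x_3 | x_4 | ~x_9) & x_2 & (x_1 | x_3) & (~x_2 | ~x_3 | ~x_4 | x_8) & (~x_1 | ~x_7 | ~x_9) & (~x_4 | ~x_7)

Case x_0 = True:
  Clause (~x_0) is falsified — contradiction.
Case x_0 = False:
  (x_0 | x_7) forces x_7 = True.
  (~x_2 | ~x_7) forces x_2 = False.
  Clause (x_2) is falsified — contradiction.
Both cases fail, so the formula is unsatisfiable.

The formula is unsatisfiable.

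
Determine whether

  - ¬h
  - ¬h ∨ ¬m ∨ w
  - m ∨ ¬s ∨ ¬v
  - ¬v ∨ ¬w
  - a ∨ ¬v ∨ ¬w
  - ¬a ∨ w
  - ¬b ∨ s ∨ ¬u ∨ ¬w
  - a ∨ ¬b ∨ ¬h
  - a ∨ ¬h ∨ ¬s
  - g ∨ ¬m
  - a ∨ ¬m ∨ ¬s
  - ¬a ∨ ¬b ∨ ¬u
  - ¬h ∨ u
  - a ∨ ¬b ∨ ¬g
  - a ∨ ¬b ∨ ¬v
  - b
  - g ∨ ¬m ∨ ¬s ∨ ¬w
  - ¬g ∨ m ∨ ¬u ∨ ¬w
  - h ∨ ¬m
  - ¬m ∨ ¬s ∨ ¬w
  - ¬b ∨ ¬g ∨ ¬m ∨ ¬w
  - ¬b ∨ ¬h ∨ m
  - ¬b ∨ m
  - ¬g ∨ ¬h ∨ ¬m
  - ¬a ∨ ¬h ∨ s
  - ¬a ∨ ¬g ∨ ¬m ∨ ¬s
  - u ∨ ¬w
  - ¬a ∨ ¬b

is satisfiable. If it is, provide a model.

Case h = True:
  Clause (¬h) is falsified — contradiction.
Case h = False:
  (b) forces b = True.
  (h ∨ ¬m) forces m = False.
  Clause (¬b ∨ m) is falsified — contradiction.
Both cases fail, so the formula is unsatisfiable.

Unsatisfiable — no assignment works.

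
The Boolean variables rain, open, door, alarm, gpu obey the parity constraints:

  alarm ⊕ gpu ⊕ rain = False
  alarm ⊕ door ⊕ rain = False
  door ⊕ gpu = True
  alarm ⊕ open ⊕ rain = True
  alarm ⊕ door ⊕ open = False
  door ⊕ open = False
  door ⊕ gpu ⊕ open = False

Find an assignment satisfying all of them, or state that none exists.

UNSATISFIABLE

Adding constraints 1, 2, 3 mod 2: every variable appears an even number of times on the left, so the left side is 0.
But the right sides sum to 1 (mod 2). 0 ≠ 1 — the system is inconsistent.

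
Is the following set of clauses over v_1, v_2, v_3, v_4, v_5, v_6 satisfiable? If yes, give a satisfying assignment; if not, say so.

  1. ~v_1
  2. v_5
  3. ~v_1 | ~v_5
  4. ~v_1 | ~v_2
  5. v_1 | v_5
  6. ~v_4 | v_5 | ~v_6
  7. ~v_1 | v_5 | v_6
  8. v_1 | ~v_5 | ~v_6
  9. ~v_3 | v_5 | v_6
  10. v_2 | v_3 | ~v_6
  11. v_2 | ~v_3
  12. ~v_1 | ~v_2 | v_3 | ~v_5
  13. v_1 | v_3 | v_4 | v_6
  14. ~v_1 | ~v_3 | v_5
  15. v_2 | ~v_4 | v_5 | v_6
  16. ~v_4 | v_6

Unit clause (~v_1) forces v_1 = False.
Unit clause (v_5) forces v_5 = True.
In (v_1 | ~v_5 | ~v_6) only ~v_6 is left, so v_6 = False.
In (~v_4 | v_6) only ~v_4 is left, so v_4 = False.
In (v_1 | v_3 | v_4 | v_6) only v_3 is left, so v_3 = True.
In (v_2 | ~v_3) only v_2 is left, so v_2 = True.
All clauses satisfied.

v_1 = False, v_2 = True, v_3 = True, v_4 = False, v_5 = True, v_6 = False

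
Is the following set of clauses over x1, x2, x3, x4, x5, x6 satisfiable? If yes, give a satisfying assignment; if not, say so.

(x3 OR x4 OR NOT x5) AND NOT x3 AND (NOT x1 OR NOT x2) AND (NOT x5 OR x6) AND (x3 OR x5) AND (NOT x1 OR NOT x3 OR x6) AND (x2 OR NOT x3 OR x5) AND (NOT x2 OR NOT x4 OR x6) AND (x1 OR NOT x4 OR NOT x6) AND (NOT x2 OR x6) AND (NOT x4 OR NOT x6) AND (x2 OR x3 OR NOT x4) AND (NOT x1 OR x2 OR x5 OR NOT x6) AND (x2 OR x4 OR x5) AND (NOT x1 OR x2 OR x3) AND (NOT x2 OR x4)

No satisfying assignment exists.

Case x3 = True:
  Clause (NOT x3) is falsified — contradiction.
Case x3 = False:
  (x3 OR x5) forces x5 = True.
  (x3 OR x4 OR NOT x5) forces x4 = True.
  (NOT x5 OR x6) forces x6 = True.
  Clause (NOT x4 OR NOT x6) is falsified — contradiction.
Both cases fail, so the formula is unsatisfiable.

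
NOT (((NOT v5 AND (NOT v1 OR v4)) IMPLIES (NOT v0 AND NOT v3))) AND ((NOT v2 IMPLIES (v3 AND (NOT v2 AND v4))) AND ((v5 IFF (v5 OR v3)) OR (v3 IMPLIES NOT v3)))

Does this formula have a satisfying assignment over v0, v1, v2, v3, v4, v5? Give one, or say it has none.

v0 = True, v1 = True, v2 = True, v3 = False, v4 = True, v5 = False

  NOT (((NOT v5 AND (NOT v1 OR v4)) IMPLIES (NOT v0 AND NOT v3))) = True
    (NOT v5 AND (NOT v1 OR v4)) IMPLIES (NOT v0 AND NOT v3) = False
      NOT v5 AND (NOT v1 OR v4) = True
        NOT v5 = True
        NOT v1 OR v4 = True
          NOT v1 = False
      NOT v0 AND NOT v3 = False
        NOT v0 = False
        NOT v3 = True
  (NOT v2 IMPLIES (v3 AND (NOT v2 AND v4))) AND ((v5 IFF (v5 OR v3)) OR (v3 IMPLIES NOT v3)) = True
    NOT v2 IMPLIES (v3 AND (NOT v2 AND v4)) = True
      NOT v2 = False
      v3 AND (NOT v2 AND v4) = False
        NOT v2 AND v4 = False
          NOT v2 = False
    (v5 IFF (v5 OR v3)) OR (v3 IMPLIES NOT v3) = True
      v5 IFF (v5 OR v3) = True
        v5 OR v3 = False
      v3 IMPLIES NOT v3 = True
        NOT v3 = True
Both conjuncts True, so the formula holds.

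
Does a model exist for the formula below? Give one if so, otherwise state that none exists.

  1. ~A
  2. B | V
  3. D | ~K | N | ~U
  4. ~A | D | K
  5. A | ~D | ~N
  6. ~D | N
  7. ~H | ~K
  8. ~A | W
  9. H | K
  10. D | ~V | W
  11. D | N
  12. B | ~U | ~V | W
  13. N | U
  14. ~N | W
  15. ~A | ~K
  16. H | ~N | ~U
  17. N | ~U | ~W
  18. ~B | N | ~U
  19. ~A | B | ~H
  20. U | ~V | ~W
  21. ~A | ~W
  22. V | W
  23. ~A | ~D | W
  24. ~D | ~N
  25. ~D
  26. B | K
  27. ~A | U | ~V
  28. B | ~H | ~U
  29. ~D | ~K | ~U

V = False, B = True, K = True, N = True, D = False, A = False, W = True, H = False, U = False

Unit clause (~A) forces A = False.
Unit clause (~D) forces D = False.
In (D | N) only N is left, so N = True.
In (~N | W) only W is left, so W = True.
Set V = False.
  then (B | V) forces B = True.
Set K = True.
  then (~H | ~K) forces H = False.
  then (H | ~N | ~U) forces U = False.
All clauses satisfied.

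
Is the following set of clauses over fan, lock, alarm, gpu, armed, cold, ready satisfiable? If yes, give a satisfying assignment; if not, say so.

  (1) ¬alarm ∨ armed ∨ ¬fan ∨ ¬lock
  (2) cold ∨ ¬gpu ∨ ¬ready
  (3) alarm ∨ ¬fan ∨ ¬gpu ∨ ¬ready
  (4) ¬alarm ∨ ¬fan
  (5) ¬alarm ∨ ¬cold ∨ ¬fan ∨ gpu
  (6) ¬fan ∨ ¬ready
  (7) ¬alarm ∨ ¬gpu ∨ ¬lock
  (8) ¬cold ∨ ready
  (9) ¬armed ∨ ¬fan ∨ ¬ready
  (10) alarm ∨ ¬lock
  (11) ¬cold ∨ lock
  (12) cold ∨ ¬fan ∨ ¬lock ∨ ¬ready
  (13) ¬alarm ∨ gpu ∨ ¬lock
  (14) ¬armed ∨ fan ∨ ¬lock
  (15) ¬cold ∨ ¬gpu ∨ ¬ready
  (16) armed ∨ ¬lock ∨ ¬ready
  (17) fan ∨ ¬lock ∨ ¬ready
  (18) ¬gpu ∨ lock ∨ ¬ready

Set fan = False.
Try lock = True:
  (alarm ∨ ¬lock) forces alarm = True.
  (¬alarm ∨ ¬gpu ∨ ¬lock) forces gpu = False.
  clause (¬alarm ∨ gpu ∨ ¬lock) is falsified — backtrack.
So lock = False.
  then (¬cold ∨ lock) forces cold = False.
Set alarm = True.
Set gpu = True.
  then (cold ∨ ¬gpu ∨ ¬ready) forces ready = False.
Set armed = False.
All clauses satisfied.

fan=F, lock=F, alarm=T, gpu=T, armed=F, cold=F, ready=F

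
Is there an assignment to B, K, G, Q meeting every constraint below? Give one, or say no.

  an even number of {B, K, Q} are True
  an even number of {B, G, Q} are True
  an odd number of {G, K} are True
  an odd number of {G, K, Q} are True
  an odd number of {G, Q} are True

Adding constraints 1, 2, 3 mod 2: every variable appears an even number of times on the left, so the left side is 0.
But the right sides sum to 1 (mod 2). 0 ≠ 1 — the system is inconsistent.

Unsatisfiable — no assignment works.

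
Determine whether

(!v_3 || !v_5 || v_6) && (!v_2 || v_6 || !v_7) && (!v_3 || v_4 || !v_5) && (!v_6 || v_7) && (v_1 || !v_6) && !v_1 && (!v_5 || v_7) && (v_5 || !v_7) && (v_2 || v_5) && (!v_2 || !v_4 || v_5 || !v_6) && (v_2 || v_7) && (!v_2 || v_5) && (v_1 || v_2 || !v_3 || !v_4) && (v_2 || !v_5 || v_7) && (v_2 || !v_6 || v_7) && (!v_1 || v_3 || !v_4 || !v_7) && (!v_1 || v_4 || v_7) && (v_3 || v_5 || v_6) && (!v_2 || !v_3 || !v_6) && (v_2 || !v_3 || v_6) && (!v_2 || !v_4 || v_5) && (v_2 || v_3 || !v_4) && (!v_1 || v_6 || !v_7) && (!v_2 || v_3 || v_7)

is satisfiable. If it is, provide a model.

Unit clause (!v_1) forces v_1 = False.
In (v_1 || !v_6) only !v_6 is left, so v_6 = False.
Set v_2 = False.
  then (v_2 || v_5) forces v_5 = True.
  then (v_2 || v_7) forces v_7 = True.
  then (v_2 || !v_3 || v_6) forces v_3 = False.
  then (v_2 || v_3 || !v_4) forces v_4 = False.
All clauses satisfied.

v_1=F, v_2=F, v_3=F, v_4=F, v_5=T, v_6=F, v_7=T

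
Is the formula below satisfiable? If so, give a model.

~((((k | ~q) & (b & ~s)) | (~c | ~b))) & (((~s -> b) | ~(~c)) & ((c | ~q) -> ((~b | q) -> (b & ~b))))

b: True, k: False, c: True, s: True, q: False

  ~((((k | ~q) & (b & ~s)) | (~c | ~b))) = True
    ((k | ~q) & (b & ~s)) | (~c | ~b) = False
      (k | ~q) & (b & ~s) = False
        k | ~q = True
          ~q = True
        b & ~s = False
          ~s = False
      ~c | ~b = False
        ~c = False
        ~b = False
  ((~s -> b) | ~(~c)) & ((c | ~q) -> ((~b | q) -> (b & ~b))) = True
    (~s -> b) | ~(~c) = True
      ~s -> b = True
        ~s = False
      ~(~c) = True
        ~c = False
    (c | ~q) -> ((~b | q) -> (b & ~b)) = True
      c | ~q = True
        ~q = True
      (~b | q) -> (b & ~b) = True
        ~b | q = False
          ~b = False
        b & ~b = False
          ~b = False
Both conjuncts True, so the formula holds.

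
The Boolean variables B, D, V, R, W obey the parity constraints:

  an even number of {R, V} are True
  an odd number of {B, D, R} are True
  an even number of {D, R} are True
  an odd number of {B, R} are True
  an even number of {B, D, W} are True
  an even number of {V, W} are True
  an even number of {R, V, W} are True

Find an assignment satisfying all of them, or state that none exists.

Unsatisfiable — no assignment works.

Adding constraints 1, 2, 5, 6 mod 2: every variable appears an even number of times on the left, so the left side is 0.
But the right sides sum to 1 (mod 2). 0 ≠ 1 — the system is inconsistent.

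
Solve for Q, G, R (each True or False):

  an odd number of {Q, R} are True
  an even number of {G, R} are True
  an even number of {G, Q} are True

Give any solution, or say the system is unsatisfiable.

Adding constraints 1, 2, 3 mod 2: every variable appears an even number of times on the left, so the left side is 0.
But the right sides sum to 1 (mod 2). 0 ≠ 1 — the system is inconsistent.

Unsatisfiable — no assignment works.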